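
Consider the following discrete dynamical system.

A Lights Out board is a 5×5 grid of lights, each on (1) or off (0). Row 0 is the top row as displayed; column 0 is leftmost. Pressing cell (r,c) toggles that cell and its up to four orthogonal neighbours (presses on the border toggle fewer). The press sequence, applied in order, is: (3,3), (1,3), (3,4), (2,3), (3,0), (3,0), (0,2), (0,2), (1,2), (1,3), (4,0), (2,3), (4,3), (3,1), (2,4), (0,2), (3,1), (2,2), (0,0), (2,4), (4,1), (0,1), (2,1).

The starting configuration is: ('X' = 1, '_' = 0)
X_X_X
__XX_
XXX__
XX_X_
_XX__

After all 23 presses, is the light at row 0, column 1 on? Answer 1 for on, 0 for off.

t=0: X_X_X
__XX_
XXX__
XX_X_
_XX__
t=1: X_X_X
__XX_
XXXX_
XXX_X
_XXX_
t=2: X_XXX
____X
XXX__
XXX_X
_XXX_
t=3: X_XXX
____X
XXX_X
XXXX_
_XXXX
t=4: X_XXX
___XX
XX_X_
XXX__
_XXXX
t=5: X_XXX
___XX
_X_X_
__X__
XXXXX
t=6: X_XXX
___XX
XX_X_
XXX__
_XXXX
t=7: XX__X
__XXX
XX_X_
XXX__
_XXXX
t=8: X_XXX
___XX
XX_X_
XXX__
_XXXX
t=9: X__XX
_XX_X
XXXX_
XXX__
_XXXX
t=10: X___X
_X_X_
XXX__
XXX__
_XXXX
t=11: X___X
_X_X_
XXX__
_XX__
X_XXX
t=12: X___X
_X___
XX_XX
_XXX_
X_XXX
t=13: X___X
_X___
XX_XX
_XX__
X____
t=14: X___X
_X___
X__XX
X____
XX___
t=15: X___X
_X__X
X____
X___X
XX___
t=16: XXXXX
_XX_X
X____
X___X
XX___
t=17: XXXXX
_XX_X
XX___
_XX_X
X____
t=18: XXXXX
_X__X
X_XX_
_X__X
X____
t=19: __XXX
XX__X
X_XX_
_X__X
X____
t=20: __XXX
XX___
X_X_X
_X___
X____
t=21: __XXX
XX___
X_X_X
_____
_XX__
t=22: XX_XX
X____
X_X_X
_____
_XX__
t=23: XX_XX
XX___
_X__X
_X___
_XX__

1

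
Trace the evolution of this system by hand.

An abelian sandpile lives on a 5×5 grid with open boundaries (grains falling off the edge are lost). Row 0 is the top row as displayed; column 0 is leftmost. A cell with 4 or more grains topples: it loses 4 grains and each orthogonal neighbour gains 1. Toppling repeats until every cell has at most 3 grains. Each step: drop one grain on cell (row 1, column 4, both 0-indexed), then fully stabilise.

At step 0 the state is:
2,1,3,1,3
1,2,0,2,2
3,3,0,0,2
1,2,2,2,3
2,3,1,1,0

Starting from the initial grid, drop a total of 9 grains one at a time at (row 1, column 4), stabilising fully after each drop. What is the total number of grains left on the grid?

gen 0: 2,1,3,1,3
1,2,0,2,2
3,3,0,0,2
1,2,2,2,3
2,3,1,1,0
gen 1: 2,1,3,1,3
1,2,0,2,3
3,3,0,0,2
1,2,2,2,3
2,3,1,1,0
gen 2: 2,1,3,2,0
1,2,0,3,1
3,3,0,0,3
1,2,2,2,3
2,3,1,1,0
gen 3: 2,1,3,2,0
1,2,0,3,2
3,3,0,0,3
1,2,2,2,3
2,3,1,1,0
gen 4: 2,1,3,2,0
1,2,0,3,3
3,3,0,0,3
1,2,2,2,3
2,3,1,1,0
gen 5: 2,1,3,3,1
1,2,1,0,2
3,3,0,2,1
1,2,2,3,0
2,3,1,1,1
gen 6: 2,1,3,3,1
1,2,1,0,3
3,3,0,2,1
1,2,2,3,0
2,3,1,1,1
gen 7: 2,1,3,3,2
1,2,1,1,0
3,3,0,2,2
1,2,2,3,0
2,3,1,1,1
gen 8: 2,1,3,3,2
1,2,1,1,1
3,3,0,2,2
1,2,2,3,0
2,3,1,1,1
gen 9: 2,1,3,3,2
1,2,1,1,2
3,3,0,2,2
1,2,2,3,0
2,3,1,1,1

44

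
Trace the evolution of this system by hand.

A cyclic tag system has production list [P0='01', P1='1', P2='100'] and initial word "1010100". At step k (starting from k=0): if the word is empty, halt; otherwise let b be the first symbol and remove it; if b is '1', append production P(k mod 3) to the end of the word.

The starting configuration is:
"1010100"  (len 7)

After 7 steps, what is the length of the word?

6

gen 0: "1010100"  (len 7)
gen 1: "01010001"  (len 8)
gen 2: "1010001"  (len 7)
gen 3: "010001100"  (len 9)
gen 4: "10001100"  (len 8)
gen 5: "00011001"  (len 8)
gen 6: "0011001"  (len 7)
gen 7: "011001"  (len 6)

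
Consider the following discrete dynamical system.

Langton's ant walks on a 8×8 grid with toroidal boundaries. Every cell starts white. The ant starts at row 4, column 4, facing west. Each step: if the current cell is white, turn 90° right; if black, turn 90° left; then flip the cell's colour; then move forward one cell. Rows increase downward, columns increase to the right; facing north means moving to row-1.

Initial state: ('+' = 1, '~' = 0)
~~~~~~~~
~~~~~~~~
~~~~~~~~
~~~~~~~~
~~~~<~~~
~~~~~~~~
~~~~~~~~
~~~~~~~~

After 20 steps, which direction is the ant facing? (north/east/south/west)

t=0: ~~~~~~~~
~~~~~~~~
~~~~~~~~
~~~~~~~~
~~~~<~~~
~~~~~~~~
~~~~~~~~
~~~~~~~~
t=1: ~~~~~~~~
~~~~~~~~
~~~~~~~~
~~~~^~~~
~~~~+~~~
~~~~~~~~
~~~~~~~~
~~~~~~~~
t=2: ~~~~~~~~
~~~~~~~~
~~~~~~~~
~~~~+>~~
~~~~+~~~
~~~~~~~~
~~~~~~~~
~~~~~~~~
t=3: ~~~~~~~~
~~~~~~~~
~~~~~~~~
~~~~++~~
~~~~+v~~
~~~~~~~~
~~~~~~~~
~~~~~~~~
t=4: ~~~~~~~~
~~~~~~~~
~~~~~~~~
~~~~++~~
~~~~<+~~
~~~~~~~~
~~~~~~~~
~~~~~~~~
t=5: ~~~~~~~~
~~~~~~~~
~~~~~~~~
~~~~++~~
~~~~~+~~
~~~~v~~~
~~~~~~~~
~~~~~~~~
t=6: ~~~~~~~~
~~~~~~~~
~~~~~~~~
~~~~++~~
~~~~~+~~
~~~<+~~~
~~~~~~~~
~~~~~~~~
t=7: ~~~~~~~~
~~~~~~~~
~~~~~~~~
~~~~++~~
~~~^~+~~
~~~++~~~
~~~~~~~~
~~~~~~~~
t=8: ~~~~~~~~
~~~~~~~~
~~~~~~~~
~~~~++~~
~~~+>+~~
~~~++~~~
~~~~~~~~
~~~~~~~~
t=9: ~~~~~~~~
~~~~~~~~
~~~~~~~~
~~~~++~~
~~~+++~~
~~~+v~~~
~~~~~~~~
~~~~~~~~
t=10: ~~~~~~~~
~~~~~~~~
~~~~~~~~
~~~~++~~
~~~+++~~
~~~+~>~~
~~~~~~~~
~~~~~~~~
t=11: ~~~~~~~~
~~~~~~~~
~~~~~~~~
~~~~++~~
~~~+++~~
~~~+~+~~
~~~~~v~~
~~~~~~~~
t=12: ~~~~~~~~
~~~~~~~~
~~~~~~~~
~~~~++~~
~~~+++~~
~~~+~+~~
~~~~<+~~
~~~~~~~~
t=13: ~~~~~~~~
~~~~~~~~
~~~~~~~~
~~~~++~~
~~~+++~~
~~~+^+~~
~~~~++~~
~~~~~~~~
t=14: ~~~~~~~~
~~~~~~~~
~~~~~~~~
~~~~++~~
~~~+++~~
~~~++>~~
~~~~++~~
~~~~~~~~
t=15: ~~~~~~~~
~~~~~~~~
~~~~~~~~
~~~~++~~
~~~++^~~
~~~++~~~
~~~~++~~
~~~~~~~~
t=16: ~~~~~~~~
~~~~~~~~
~~~~~~~~
~~~~++~~
~~~+<~~~
~~~++~~~
~~~~++~~
~~~~~~~~
t=17: ~~~~~~~~
~~~~~~~~
~~~~~~~~
~~~~++~~
~~~+~~~~
~~~+v~~~
~~~~++~~
~~~~~~~~
t=18: ~~~~~~~~
~~~~~~~~
~~~~~~~~
~~~~++~~
~~~+~~~~
~~~+~>~~
~~~~++~~
~~~~~~~~
t=19: ~~~~~~~~
~~~~~~~~
~~~~~~~~
~~~~++~~
~~~+~~~~
~~~+~+~~
~~~~+v~~
~~~~~~~~
t=20: ~~~~~~~~
~~~~~~~~
~~~~~~~~
~~~~++~~
~~~+~~~~
~~~+~+~~
~~~~+~>~
~~~~~~~~

east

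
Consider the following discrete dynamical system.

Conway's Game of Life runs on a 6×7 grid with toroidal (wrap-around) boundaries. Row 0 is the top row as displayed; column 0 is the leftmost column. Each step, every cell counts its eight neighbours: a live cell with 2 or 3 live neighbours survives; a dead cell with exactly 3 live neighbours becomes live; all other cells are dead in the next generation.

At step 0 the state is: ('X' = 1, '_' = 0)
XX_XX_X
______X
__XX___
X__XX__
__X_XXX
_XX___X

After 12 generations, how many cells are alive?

6

gen 0: XX_XX_X
______X
__XX___
X__XX__
__X_XXX
_XX___X
gen 1: _X_X__X
_X__XXX
__XXX__
_X____X
__X_X_X
_______
gen 2: __X_X_X
_X____X
_XXXX_X
XX__X__
X____X_
X_XX_X_
gen 3: __X_X_X
_X__X_X
___XX_X
____X__
X_XX_X_
X_XX_X_
gen 4: __X_X_X
__X_X_X
X__XX__
__X___X
__X__X_
X____X_
gen 5: XX__X_X
XXX_X_X
XXX_X_X
_XX_XXX
_X___X_
_X_XXX_
gen 6: _______
____X__
____X__
____X__
_X_____
_X_X___
gen 7: _______
_______
___XXX_
_______
__X____
__X____
gen 8: _______
____X__
____X__
___XX__
_______
_______
gen 9: _______
_______
____XX_
___XX__
_______
_______
gen 10: _______
_______
___XXX_
___XXX_
_______
_______
gen 11: _______
____X__
___X_X_
___X_X_
____X__
_______
gen 12: _______
____X__
___X_X_
___X_X_
____X__
_______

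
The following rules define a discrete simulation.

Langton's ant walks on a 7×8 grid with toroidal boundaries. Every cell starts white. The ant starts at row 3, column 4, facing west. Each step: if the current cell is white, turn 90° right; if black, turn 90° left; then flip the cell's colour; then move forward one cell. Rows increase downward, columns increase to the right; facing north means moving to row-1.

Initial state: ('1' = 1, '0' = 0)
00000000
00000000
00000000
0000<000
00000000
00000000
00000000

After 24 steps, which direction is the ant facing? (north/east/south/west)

east

k=0  00000000
00000000
00000000
0000<000
00000000
00000000
00000000
k=1  00000000
00000000
0000^000
00001000
00000000
00000000
00000000
k=2  00000000
00000000
00001>00
00001000
00000000
00000000
00000000
k=3  00000000
00000000
00001100
00001v00
00000000
00000000
00000000
k=4  00000000
00000000
00001100
0000<100
00000000
00000000
00000000
k=5  00000000
00000000
00001100
00000100
0000v000
00000000
00000000
k=6  00000000
00000000
00001100
00000100
000<1000
00000000
00000000
k=7  00000000
00000000
00001100
000^0100
00011000
00000000
00000000
k=8  00000000
00000000
00001100
0001>100
00011000
00000000
00000000
k=9  00000000
00000000
00001100
00011100
0001v000
00000000
00000000
k=10  00000000
00000000
00001100
00011100
00010>00
00000000
00000000
k=11  00000000
00000000
00001100
00011100
00010100
00000v00
00000000
k=12  00000000
00000000
00001100
00011100
00010100
0000<100
00000000
k=13  00000000
00000000
00001100
00011100
0001^100
00001100
00000000
k=14  00000000
00000000
00001100
00011100
00011>00
00001100
00000000
k=15  00000000
00000000
00001100
00011^00
00011000
00001100
00000000
k=16  00000000
00000000
00001100
0001<000
00011000
00001100
00000000
k=17  00000000
00000000
00001100
00010000
0001v000
00001100
00000000
k=18  00000000
00000000
00001100
00010000
00010>00
00001100
00000000
k=19  00000000
00000000
00001100
00010000
00010100
00001v00
00000000
k=20  00000000
00000000
00001100
00010000
00010100
000010>0
00000000
k=21  00000000
00000000
00001100
00010000
00010100
00001010
000000v0
k=22  00000000
00000000
00001100
00010000
00010100
00001010
00000<10
k=23  00000000
00000000
00001100
00010000
00010100
00001^10
00000110
k=24  00000000
00000000
00001100
00010000
00010100
000011>0
00000110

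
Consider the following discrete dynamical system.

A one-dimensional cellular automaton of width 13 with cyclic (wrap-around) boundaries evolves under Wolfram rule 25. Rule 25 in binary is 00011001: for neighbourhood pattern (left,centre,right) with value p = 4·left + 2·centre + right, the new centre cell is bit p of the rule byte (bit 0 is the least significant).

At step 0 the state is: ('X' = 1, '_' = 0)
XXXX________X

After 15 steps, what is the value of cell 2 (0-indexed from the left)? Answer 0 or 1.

gen 0: XXXX________X
gen 1: ____XXXXXXX_X
gen 2: XXX_X________
gen 3: X____XXXXXXX_
gen 4: _XXX_X_______
gen 5: _X____XXXXXXX
gen 6: __XXX_X______
gen 7: X_X____XXXXXX
gen 8: ___XXX_X_____
gen 9: XX_X____XXXXX
gen 10: ____XXX_X____
gen 11: XXX_X____XXXX
gen 12: _____XXX_X___
gen 13: XXXX_X____XXX
gen 14: ______XXX_X__
gen 15: XXXXX_X____XX

1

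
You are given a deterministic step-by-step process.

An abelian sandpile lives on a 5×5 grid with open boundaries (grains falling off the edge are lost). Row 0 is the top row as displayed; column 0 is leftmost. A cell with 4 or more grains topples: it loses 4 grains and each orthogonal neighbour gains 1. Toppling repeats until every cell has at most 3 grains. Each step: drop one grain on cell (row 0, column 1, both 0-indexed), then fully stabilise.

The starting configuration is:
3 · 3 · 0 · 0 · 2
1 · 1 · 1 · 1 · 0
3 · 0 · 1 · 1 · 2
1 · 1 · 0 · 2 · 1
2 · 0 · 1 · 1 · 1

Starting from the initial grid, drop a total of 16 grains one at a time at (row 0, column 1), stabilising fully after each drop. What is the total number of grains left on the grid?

33

0) 3 · 3 · 0 · 0 · 2
1 · 1 · 1 · 1 · 0
3 · 0 · 1 · 1 · 2
1 · 1 · 0 · 2 · 1
2 · 0 · 1 · 1 · 1
1) 0 · 1 · 1 · 0 · 2
2 · 2 · 1 · 1 · 0
3 · 0 · 1 · 1 · 2
1 · 1 · 0 · 2 · 1
2 · 0 · 1 · 1 · 1
2) 0 · 2 · 1 · 0 · 2
2 · 2 · 1 · 1 · 0
3 · 0 · 1 · 1 · 2
1 · 1 · 0 · 2 · 1
2 · 0 · 1 · 1 · 1
3) 0 · 3 · 1 · 0 · 2
2 · 2 · 1 · 1 · 0
3 · 0 · 1 · 1 · 2
1 · 1 · 0 · 2 · 1
2 · 0 · 1 · 1 · 1
4) 1 · 0 · 2 · 0 · 2
2 · 3 · 1 · 1 · 0
3 · 0 · 1 · 1 · 2
1 · 1 · 0 · 2 · 1
2 · 0 · 1 · 1 · 1
5) 1 · 1 · 2 · 0 · 2
2 · 3 · 1 · 1 · 0
3 · 0 · 1 · 1 · 2
1 · 1 · 0 · 2 · 1
2 · 0 · 1 · 1 · 1
6) 1 · 2 · 2 · 0 · 2
2 · 3 · 1 · 1 · 0
3 · 0 · 1 · 1 · 2
1 · 1 · 0 · 2 · 1
2 · 0 · 1 · 1 · 1
7) 1 · 3 · 2 · 0 · 2
2 · 3 · 1 · 1 · 0
3 · 0 · 1 · 1 · 2
1 · 1 · 0 · 2 · 1
2 · 0 · 1 · 1 · 1
8) 2 · 1 · 3 · 0 · 2
3 · 0 · 2 · 1 · 0
3 · 1 · 1 · 1 · 2
1 · 1 · 0 · 2 · 1
2 · 0 · 1 · 1 · 1
9) 2 · 2 · 3 · 0 · 2
3 · 0 · 2 · 1 · 0
3 · 1 · 1 · 1 · 2
1 · 1 · 0 · 2 · 1
2 · 0 · 1 · 1 · 1
10) 2 · 3 · 3 · 0 · 2
3 · 0 · 2 · 1 · 0
3 · 1 · 1 · 1 · 2
1 · 1 · 0 · 2 · 1
2 · 0 · 1 · 1 · 1
11) 3 · 1 · 0 · 1 · 2
3 · 1 · 3 · 1 · 0
3 · 1 · 1 · 1 · 2
1 · 1 · 0 · 2 · 1
2 · 0 · 1 · 1 · 1
12) 3 · 2 · 0 · 1 · 2
3 · 1 · 3 · 1 · 0
3 · 1 · 1 · 1 · 2
1 · 1 · 0 · 2 · 1
2 · 0 · 1 · 1 · 1
13) 3 · 3 · 0 · 1 · 2
3 · 1 · 3 · 1 · 0
3 · 1 · 1 · 1 · 2
1 · 1 · 0 · 2 · 1
2 · 0 · 1 · 1 · 1
14) 1 · 1 · 1 · 1 · 2
1 · 3 · 3 · 1 · 0
0 · 2 · 1 · 1 · 2
2 · 1 · 0 · 2 · 1
2 · 0 · 1 · 1 · 1
15) 1 · 2 · 1 · 1 · 2
1 · 3 · 3 · 1 · 0
0 · 2 · 1 · 1 · 2
2 · 1 · 0 · 2 · 1
2 · 0 · 1 · 1 · 1
16) 1 · 3 · 1 · 1 · 2
1 · 3 · 3 · 1 · 0
0 · 2 · 1 · 1 · 2
2 · 1 · 0 · 2 · 1
2 · 0 · 1 · 1 · 1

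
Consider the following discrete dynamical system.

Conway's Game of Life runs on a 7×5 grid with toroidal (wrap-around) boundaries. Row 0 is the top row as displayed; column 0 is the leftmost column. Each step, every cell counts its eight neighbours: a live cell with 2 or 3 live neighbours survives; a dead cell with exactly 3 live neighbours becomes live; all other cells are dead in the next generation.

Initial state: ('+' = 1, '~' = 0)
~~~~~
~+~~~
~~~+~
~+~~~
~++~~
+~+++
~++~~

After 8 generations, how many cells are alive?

6

[0] ~~~~~
~+~~~
~~~+~
~+~~~
~++~~
+~+++
~++~~
[1] ~++~~
~~~~~
~~+~~
~+~~~
~~~~+
+~~~+
+++~+
[2] ~~++~
~++~~
~~~~~
~~~~~
~~~~+
~~~~~
~~+~+
[3] ~~~~~
~+++~
~~~~~
~~~~~
~~~~~
~~~+~
~~+~~
[4] ~+~+~
~~+~~
~~+~~
~~~~~
~~~~~
~~~~~
~~~~~
[5] ~~+~~
~+++~
~~~~~
~~~~~
~~~~~
~~~~~
~~~~~
[6] ~+++~
~+++~
~~+~~
~~~~~
~~~~~
~~~~~
~~~~~
[7] ~+~+~
~~~~~
~+++~
~~~~~
~~~~~
~~~~~
~~+~~
[8] ~~+~~
~+~+~
~~+~~
~~+~~
~~~~~
~~~~~
~~+~~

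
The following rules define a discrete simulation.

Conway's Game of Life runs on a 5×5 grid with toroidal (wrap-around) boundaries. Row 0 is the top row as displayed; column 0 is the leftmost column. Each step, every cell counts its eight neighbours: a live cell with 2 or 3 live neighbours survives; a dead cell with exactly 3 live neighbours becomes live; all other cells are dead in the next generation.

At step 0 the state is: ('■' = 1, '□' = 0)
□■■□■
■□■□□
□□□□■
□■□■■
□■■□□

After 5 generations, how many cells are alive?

7

step 0: □■■□■
■□■□□
□□□□■
□■□■■
□■■□□
step 1: □□□□□
■□■□■
□■■□■
□■□■■
□□□□■
step 2: ■□□■■
■□■□■
□□□□□
□■□□■
■□□■■
step 3: □□■□□
■■□□□
□■□■■
□□□■■
□■■□□
step 4: ■□■□□
■■□■■
□■□■□
□■□□■
□■■□□
step 5: □□□□□
□□□■□
□■□■□
□■□■□
□□■■□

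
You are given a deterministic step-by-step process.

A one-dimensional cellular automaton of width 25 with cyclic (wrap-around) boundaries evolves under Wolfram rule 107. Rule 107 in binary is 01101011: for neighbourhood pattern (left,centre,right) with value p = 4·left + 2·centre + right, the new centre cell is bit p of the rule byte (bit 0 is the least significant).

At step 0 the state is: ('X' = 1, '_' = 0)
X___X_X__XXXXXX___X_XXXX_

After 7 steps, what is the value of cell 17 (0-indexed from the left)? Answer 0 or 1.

gen 0: X___X_X__XXXXXX___X_XXXX_
gen 1: __XX_X__XX____X_XX_XX__XX
gen 2: _XXXX__XXX_XXX_XXXXXX_XXX
gen 3: XX__X_XX_XXX_XXX____XXX_X
gen 4: _X_X_XXXXX_XXX_X_XXXX_XXX
gen 5: X_X_XX___XXX_XX_XX__XXX_X
gen 6: XX_XXX_XXX_XXXXXXX_XX_XXX
gen 7: _XXX_XXX_XXX_____XXXXXX__

1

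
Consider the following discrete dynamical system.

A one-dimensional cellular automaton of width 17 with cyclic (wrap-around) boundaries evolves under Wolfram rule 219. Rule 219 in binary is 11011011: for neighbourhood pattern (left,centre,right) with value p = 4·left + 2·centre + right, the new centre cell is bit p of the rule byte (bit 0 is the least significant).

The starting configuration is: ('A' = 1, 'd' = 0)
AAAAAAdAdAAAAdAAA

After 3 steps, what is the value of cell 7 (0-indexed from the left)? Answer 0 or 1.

[0] AAAAAAdAdAAAAdAAA
[1] AAAAAAdddAAAAdAAA
[2] AAAAAAAAAAAAAdAAA
[3] AAAAAAAAAAAAAdAAA

1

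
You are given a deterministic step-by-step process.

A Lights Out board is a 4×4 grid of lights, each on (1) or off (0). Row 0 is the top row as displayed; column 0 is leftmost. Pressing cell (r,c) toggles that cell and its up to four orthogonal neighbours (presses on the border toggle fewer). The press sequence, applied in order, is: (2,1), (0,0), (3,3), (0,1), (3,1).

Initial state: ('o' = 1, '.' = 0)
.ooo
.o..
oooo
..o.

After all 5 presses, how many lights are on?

8

0) .ooo
.o..
oooo
..o.
1) .ooo
....
...o
.oo.
2) o.oo
o...
...o
.oo.
3) o.oo
o...
....
.o.o
4) .o.o
oo..
....
.o.o
5) .o.o
oo..
.o..
o.oo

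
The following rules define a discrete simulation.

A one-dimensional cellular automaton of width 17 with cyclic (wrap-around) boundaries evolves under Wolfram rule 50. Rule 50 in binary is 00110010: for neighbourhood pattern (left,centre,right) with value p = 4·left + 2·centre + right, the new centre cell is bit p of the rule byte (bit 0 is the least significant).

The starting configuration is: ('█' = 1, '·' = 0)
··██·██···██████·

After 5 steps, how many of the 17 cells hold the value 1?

t=0: ··██·██···██████·
t=1: ·█··█··█·█······█
t=2: █·██·██·█·█····█·
t=3: ·█··█··█·█·█··█·█
t=4: █·██·██·█·█·██·█·
t=5: ·█··█··█·█·█··█·█

7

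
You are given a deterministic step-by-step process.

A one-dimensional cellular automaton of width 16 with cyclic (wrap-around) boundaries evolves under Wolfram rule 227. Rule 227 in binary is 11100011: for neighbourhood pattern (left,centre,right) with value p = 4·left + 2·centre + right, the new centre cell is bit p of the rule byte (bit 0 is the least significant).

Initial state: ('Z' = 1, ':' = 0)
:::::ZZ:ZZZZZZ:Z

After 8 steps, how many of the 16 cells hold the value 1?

12

k=0  :::::ZZ:ZZZZZZ:Z
k=1  :ZZZZ:ZZ:ZZZZZZ:
k=2  Z:ZZZZ:ZZ:ZZZZZ:
k=3  :Z:ZZZZ:ZZ:ZZZZZ
k=4  Z:Z:ZZZZ:ZZ:ZZZZ
k=5  ZZ:Z:ZZZZ:ZZ:ZZZ
k=6  ZZZ:Z:ZZZZ:ZZ:ZZ
k=7  ZZZZ:Z:ZZZZ:ZZ:Z
k=8  ZZZZZ:Z:ZZZZ:ZZ:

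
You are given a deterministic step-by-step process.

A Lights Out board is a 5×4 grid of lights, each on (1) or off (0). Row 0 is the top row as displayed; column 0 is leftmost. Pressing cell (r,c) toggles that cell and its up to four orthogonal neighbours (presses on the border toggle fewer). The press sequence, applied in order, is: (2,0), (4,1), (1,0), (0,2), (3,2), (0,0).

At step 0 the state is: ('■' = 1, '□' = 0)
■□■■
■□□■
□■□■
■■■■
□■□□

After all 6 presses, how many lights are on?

8

t=0: ■□■■
■□□■
□■□■
■■■■
□■□□
t=1: ■□■■
□□□■
■□□■
□■■■
□■□□
t=2: ■□■■
□□□■
■□□■
□□■■
■□■□
t=3: □□■■
■■□■
□□□■
□□■■
■□■□
t=4: □■□□
■■■■
□□□■
□□■■
■□■□
t=5: □■□□
■■■■
□□■■
□■□□
■□□□
t=6: ■□□□
□■■■
□□■■
□■□□
■□□□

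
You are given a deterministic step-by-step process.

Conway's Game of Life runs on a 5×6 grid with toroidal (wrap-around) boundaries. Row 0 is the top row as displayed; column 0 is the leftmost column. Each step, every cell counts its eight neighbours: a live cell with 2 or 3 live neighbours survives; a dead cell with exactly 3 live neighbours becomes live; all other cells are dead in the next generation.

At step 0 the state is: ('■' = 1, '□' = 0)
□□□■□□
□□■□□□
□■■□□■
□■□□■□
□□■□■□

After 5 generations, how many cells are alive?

2

gen 0: □□□■□□
□□■□□□
□■■□□■
□■□□■□
□□■□■□
gen 1: □□■■□□
□■■■□□
■■■■□□
■■□□■■
□□■□■□
gen 2: □□□□■□
■□□□■□
□□□□□□
□□□□■□
■□■□■□
gen 3: □■□□■□
□□□□□■
□□□□□■
□□□■□■
□□□□■□
gen 4: □□□□■■
■□□□■■
■□□□□■
□□□□□■
□□□■■■
gen 5: □□□□□□
□□□□□□
□□□□□□
□□□□□□
■□□■□□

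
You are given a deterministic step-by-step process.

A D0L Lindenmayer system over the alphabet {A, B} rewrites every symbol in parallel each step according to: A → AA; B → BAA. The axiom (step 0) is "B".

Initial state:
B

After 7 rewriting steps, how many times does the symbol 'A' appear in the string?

254

gen 0: B
gen 1: BAA
gen 2: BAAAAAA
gen 3: BAAAAAAAAAAAAAA
gen 4: BAAAAAAAAAAAAAAAAAAAAAAAAAAAAAA
gen 5: BAAAAAAAAAAAAAAAAAAAAAAAAAAAAAAAAAAAAAAAAAAAAAAAAAAAAAAAAAAAAAA
gen 6: BAAAAAAAAAAAAAAAAAAAAAAAAAAAAAAAAAAAAAAAAAAAAAAAAAAAAAAAAA…AAAAAAAAAAAAAAAAAAAAAAAAAAAAAAAAAAAAAAAAAAAAAAAAAAAAAAAAAA  (len 127)
gen 7: BAAAAAAAAAAAAAAAAAAAAAAAAAAAAAAAAAAAAAAAAAAAAAAAAAAAAAAAAA…AAAAAAAAAAAAAAAAAAAAAAAAAAAAAAAAAAAAAAAAAAAAAAAAAAAAAAAAAA  (len 255)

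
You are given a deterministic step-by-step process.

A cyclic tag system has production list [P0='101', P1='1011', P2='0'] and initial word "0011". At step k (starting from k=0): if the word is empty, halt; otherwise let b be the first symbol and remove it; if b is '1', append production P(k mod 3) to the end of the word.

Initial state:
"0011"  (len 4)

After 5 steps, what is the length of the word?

0) "0011"  (len 4)
1) "011"  (len 3)
2) "11"  (len 2)
3) "10"  (len 2)
4) "0101"  (len 4)
5) "101"  (len 3)

3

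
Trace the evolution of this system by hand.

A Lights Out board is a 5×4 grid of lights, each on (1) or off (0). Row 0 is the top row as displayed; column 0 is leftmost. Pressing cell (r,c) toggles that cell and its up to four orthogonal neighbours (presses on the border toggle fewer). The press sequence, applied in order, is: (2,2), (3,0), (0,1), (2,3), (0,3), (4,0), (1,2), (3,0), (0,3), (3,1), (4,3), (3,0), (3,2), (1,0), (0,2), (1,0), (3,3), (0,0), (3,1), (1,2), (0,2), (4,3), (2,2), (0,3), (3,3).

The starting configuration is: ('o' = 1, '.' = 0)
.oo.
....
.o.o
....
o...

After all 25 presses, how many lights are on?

0) .oo.
....
.o.o
....
o...
1) .oo.
..o.
..o.
..o.
o...
2) .oo.
..o.
o.o.
ooo.
....
3) o...
.oo.
o.o.
ooo.
....
4) o...
.ooo
o..o
oooo
....
5) o.oo
.oo.
o..o
oooo
....
6) o.oo
.oo.
o..o
.ooo
oo..
7) o..o
...o
o.oo
.ooo
oo..
8) o..o
...o
..oo
o.oo
.o..
9) o.o.
....
..oo
o.oo
.o..
10) o.o.
....
.ooo
.o.o
....
11) o.o.
....
.ooo
.o..
..oo
12) o.o.
....
oooo
o...
o.oo
13) o.o.
....
oo.o
oooo
o..o
14) ..o.
oo..
.o.o
oooo
o..o
15) .o.o
ooo.
.o.o
oooo
o..o
16) oo.o
..o.
oo.o
oooo
o..o
17) oo.o
..o.
oo..
oo..
o...
18) ...o
o.o.
oo..
oo..
o...
19) ...o
o.o.
o...
..o.
oo..
20) ..oo
oo.o
o.o.
..o.
oo..
21) .o..
oooo
o.o.
..o.
oo..
22) .o..
oooo
o.o.
..oo
oooo
23) .o..
oo.o
oo.o
...o
oooo
24) .ooo
oo..
oo.o
...o
oooo
25) .ooo
oo..
oo..
..o.
ooo.

11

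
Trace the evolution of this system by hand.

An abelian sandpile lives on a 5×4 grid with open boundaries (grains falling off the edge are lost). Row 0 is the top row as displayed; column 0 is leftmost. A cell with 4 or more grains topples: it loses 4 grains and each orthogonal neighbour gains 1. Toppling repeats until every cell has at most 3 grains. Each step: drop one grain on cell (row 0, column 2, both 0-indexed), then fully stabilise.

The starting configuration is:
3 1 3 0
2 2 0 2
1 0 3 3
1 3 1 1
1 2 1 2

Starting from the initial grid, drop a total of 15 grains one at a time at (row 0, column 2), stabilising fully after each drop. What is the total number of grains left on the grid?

33

k=0  3 1 3 0
2 2 0 2
1 0 3 3
1 3 1 1
1 2 1 2
k=1  3 2 0 1
2 2 1 2
1 0 3 3
1 3 1 1
1 2 1 2
k=2  3 2 1 1
2 2 1 2
1 0 3 3
1 3 1 1
1 2 1 2
k=3  3 2 2 1
2 2 1 2
1 0 3 3
1 3 1 1
1 2 1 2
k=4  3 2 3 1
2 2 1 2
1 0 3 3
1 3 1 1
1 2 1 2
k=5  3 3 0 2
2 2 2 2
1 0 3 3
1 3 1 1
1 2 1 2
k=6  3 3 1 2
2 2 2 2
1 0 3 3
1 3 1 1
1 2 1 2
k=7  3 3 2 2
2 2 2 2
1 0 3 3
1 3 1 1
1 2 1 2
k=8  3 3 3 2
2 2 2 2
1 0 3 3
1 3 1 1
1 2 1 2
k=9  0 1 1 3
3 3 3 2
1 0 3 3
1 3 1 1
1 2 1 2
k=10  0 1 2 3
3 3 3 2
1 0 3 3
1 3 1 1
1 2 1 2
k=11  0 1 3 3
3 3 3 2
1 0 3 3
1 3 1 1
1 2 1 2
k=12  1 3 2 1
0 1 3 1
2 2 1 1
1 3 2 2
1 2 1 2
k=13  1 3 3 1
0 1 3 1
2 2 1 1
1 3 2 2
1 2 1 2
k=14  2 0 2 2
0 3 0 2
2 2 2 1
1 3 2 2
1 2 1 2
k=15  2 0 3 2
0 3 0 2
2 2 2 1
1 3 2 2
1 2 1 2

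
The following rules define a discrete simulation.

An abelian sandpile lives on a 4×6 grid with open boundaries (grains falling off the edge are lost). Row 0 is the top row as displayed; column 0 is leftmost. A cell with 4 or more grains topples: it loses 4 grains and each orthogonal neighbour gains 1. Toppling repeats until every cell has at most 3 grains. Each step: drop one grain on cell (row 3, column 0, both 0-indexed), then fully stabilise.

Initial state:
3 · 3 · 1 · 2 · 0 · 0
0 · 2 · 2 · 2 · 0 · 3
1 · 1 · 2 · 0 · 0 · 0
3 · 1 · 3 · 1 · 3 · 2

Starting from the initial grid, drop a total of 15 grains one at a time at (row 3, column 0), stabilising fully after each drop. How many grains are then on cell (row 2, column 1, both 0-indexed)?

3

k=0  3 · 3 · 1 · 2 · 0 · 0
0 · 2 · 2 · 2 · 0 · 3
1 · 1 · 2 · 0 · 0 · 0
3 · 1 · 3 · 1 · 3 · 2
k=1  3 · 3 · 1 · 2 · 0 · 0
0 · 2 · 2 · 2 · 0 · 3
2 · 1 · 2 · 0 · 0 · 0
0 · 2 · 3 · 1 · 3 · 2
k=2  3 · 3 · 1 · 2 · 0 · 0
0 · 2 · 2 · 2 · 0 · 3
2 · 1 · 2 · 0 · 0 · 0
1 · 2 · 3 · 1 · 3 · 2
k=3  3 · 3 · 1 · 2 · 0 · 0
0 · 2 · 2 · 2 · 0 · 3
2 · 1 · 2 · 0 · 0 · 0
2 · 2 · 3 · 1 · 3 · 2
k=4  3 · 3 · 1 · 2 · 0 · 0
0 · 2 · 2 · 2 · 0 · 3
2 · 1 · 2 · 0 · 0 · 0
3 · 2 · 3 · 1 · 3 · 2
k=5  3 · 3 · 1 · 2 · 0 · 0
0 · 2 · 2 · 2 · 0 · 3
3 · 1 · 2 · 0 · 0 · 0
0 · 3 · 3 · 1 · 3 · 2
k=6  3 · 3 · 1 · 2 · 0 · 0
0 · 2 · 2 · 2 · 0 · 3
3 · 1 · 2 · 0 · 0 · 0
1 · 3 · 3 · 1 · 3 · 2
k=7  3 · 3 · 1 · 2 · 0 · 0
0 · 2 · 2 · 2 · 0 · 3
3 · 1 · 2 · 0 · 0 · 0
2 · 3 · 3 · 1 · 3 · 2
k=8  3 · 3 · 1 · 2 · 0 · 0
0 · 2 · 2 · 2 · 0 · 3
3 · 1 · 2 · 0 · 0 · 0
3 · 3 · 3 · 1 · 3 · 2
k=9  3 · 3 · 1 · 2 · 0 · 0
1 · 2 · 2 · 2 · 0 · 3
0 · 3 · 3 · 0 · 0 · 0
2 · 1 · 0 · 2 · 3 · 2
k=10  3 · 3 · 1 · 2 · 0 · 0
1 · 2 · 2 · 2 · 0 · 3
0 · 3 · 3 · 0 · 0 · 0
3 · 1 · 0 · 2 · 3 · 2
k=11  3 · 3 · 1 · 2 · 0 · 0
1 · 2 · 2 · 2 · 0 · 3
1 · 3 · 3 · 0 · 0 · 0
0 · 2 · 0 · 2 · 3 · 2
k=12  3 · 3 · 1 · 2 · 0 · 0
1 · 2 · 2 · 2 · 0 · 3
1 · 3 · 3 · 0 · 0 · 0
1 · 2 · 0 · 2 · 3 · 2
k=13  3 · 3 · 1 · 2 · 0 · 0
1 · 2 · 2 · 2 · 0 · 3
1 · 3 · 3 · 0 · 0 · 0
2 · 2 · 0 · 2 · 3 · 2
k=14  3 · 3 · 1 · 2 · 0 · 0
1 · 2 · 2 · 2 · 0 · 3
1 · 3 · 3 · 0 · 0 · 0
3 · 2 · 0 · 2 · 3 · 2
k=15  3 · 3 · 1 · 2 · 0 · 0
1 · 2 · 2 · 2 · 0 · 3
2 · 3 · 3 · 0 · 0 · 0
0 · 3 · 0 · 2 · 3 · 2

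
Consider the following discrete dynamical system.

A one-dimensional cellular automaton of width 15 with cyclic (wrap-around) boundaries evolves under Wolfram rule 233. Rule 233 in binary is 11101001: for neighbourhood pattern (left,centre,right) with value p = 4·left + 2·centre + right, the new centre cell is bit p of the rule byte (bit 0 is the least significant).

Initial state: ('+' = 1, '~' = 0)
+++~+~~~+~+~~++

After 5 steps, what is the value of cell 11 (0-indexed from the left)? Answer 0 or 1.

[0] +++~+~~~+~+~~++
[1] ++++~~+~~+~~~++
[2] ++++~~~~~~~+~++
[3] ++++~+++++~~+++
[4] ++++++++++~~+++
[5] ++++++++++~~+++

0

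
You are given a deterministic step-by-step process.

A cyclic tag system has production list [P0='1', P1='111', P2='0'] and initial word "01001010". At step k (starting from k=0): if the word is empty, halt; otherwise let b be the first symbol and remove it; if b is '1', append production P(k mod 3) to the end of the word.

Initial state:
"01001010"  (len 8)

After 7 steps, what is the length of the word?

t=0: "01001010"  (len 8)
t=1: "1001010"  (len 7)
t=2: "001010111"  (len 9)
t=3: "01010111"  (len 8)
t=4: "1010111"  (len 7)
t=5: "010111111"  (len 9)
t=6: "10111111"  (len 8)
t=7: "01111111"  (len 8)

8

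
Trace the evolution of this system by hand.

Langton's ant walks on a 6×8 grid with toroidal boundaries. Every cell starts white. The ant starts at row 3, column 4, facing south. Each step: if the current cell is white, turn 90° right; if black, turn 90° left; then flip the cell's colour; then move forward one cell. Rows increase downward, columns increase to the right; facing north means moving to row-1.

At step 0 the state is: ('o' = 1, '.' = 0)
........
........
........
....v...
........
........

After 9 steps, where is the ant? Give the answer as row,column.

3,5

step 0: ........
........
........
....v...
........
........
step 1: ........
........
........
...<o...
........
........
step 2: ........
........
...^....
...oo...
........
........
step 3: ........
........
...o>...
...oo...
........
........
step 4: ........
........
...oo...
...ov...
........
........
step 5: ........
........
...oo...
...o.>..
........
........
step 6: ........
........
...oo...
...o.o..
.....v..
........
step 7: ........
........
...oo...
...o.o..
....<o..
........
step 8: ........
........
...oo...
...o^o..
....oo..
........
step 9: ........
........
...oo...
...oo>..
....oo..
........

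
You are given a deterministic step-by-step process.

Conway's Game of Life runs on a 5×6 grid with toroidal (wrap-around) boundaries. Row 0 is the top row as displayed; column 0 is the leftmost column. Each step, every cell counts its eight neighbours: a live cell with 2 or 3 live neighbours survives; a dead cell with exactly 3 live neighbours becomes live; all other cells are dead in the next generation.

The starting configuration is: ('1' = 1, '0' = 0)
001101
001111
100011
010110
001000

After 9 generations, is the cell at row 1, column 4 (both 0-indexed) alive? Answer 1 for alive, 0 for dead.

step 0: 001101
001111
100011
010110
001000
step 1: 010001
011000
110000
111110
010000
step 2: 010000
001000
000001
000101
000111
step 3: 001110
000000
000010
100101
101101
step 4: 011011
000010
000011
111100
100000
step 5: 110111
100000
111011
111110
000010
step 6: 110110
000000
000010
000000
000000
step 7: 000000
000111
000000
000000
000000
step 8: 000010
000010
000010
000000
000000
step 9: 000000
000111
000000
000000
000000

1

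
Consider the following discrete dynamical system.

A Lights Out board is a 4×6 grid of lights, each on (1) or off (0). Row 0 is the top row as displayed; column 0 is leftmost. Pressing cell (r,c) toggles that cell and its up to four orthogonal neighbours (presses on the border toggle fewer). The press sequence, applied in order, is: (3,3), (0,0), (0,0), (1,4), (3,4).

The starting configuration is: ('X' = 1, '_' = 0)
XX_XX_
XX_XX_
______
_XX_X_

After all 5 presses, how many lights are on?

k=0  XX_XX_
XX_XX_
______
_XX_X_
k=1  XX_XX_
XX_XX_
___X__
_X_X__
k=2  ___XX_
_X_XX_
___X__
_X_X__
k=3  XX_XX_
XX_XX_
___X__
_X_X__
k=4  XX_X__
XX___X
___XX_
_X_X__
k=5  XX_X__
XX___X
___X__
_X__XX

10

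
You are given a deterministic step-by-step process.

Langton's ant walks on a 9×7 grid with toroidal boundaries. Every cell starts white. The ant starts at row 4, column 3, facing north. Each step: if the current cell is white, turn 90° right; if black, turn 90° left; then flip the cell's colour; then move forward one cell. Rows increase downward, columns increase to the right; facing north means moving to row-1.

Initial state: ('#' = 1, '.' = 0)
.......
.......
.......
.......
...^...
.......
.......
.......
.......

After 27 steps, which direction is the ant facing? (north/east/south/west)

k=0  .......
.......
.......
.......
...^...
.......
.......
.......
.......
k=1  .......
.......
.......
.......
...#>..
.......
.......
.......
.......
k=2  .......
.......
.......
.......
...##..
....v..
.......
.......
.......
k=3  .......
.......
.......
.......
...##..
...<#..
.......
.......
.......
k=4  .......
.......
.......
.......
...^#..
...##..
.......
.......
.......
k=5  .......
.......
.......
.......
..<.#..
...##..
.......
.......
.......
k=6  .......
.......
.......
..^....
..#.#..
...##..
.......
.......
.......
k=7  .......
.......
.......
..#>...
..#.#..
...##..
.......
.......
.......
k=8  .......
.......
.......
..##...
..#v#..
...##..
.......
.......
.......
k=9  .......
.......
.......
..##...
..<##..
...##..
.......
.......
.......
k=10  .......
.......
.......
..##...
...##..
..v##..
.......
.......
.......
k=11  .......
.......
.......
..##...
...##..
.<###..
.......
.......
.......
k=12  .......
.......
.......
..##...
.^.##..
.####..
.......
.......
.......
k=13  .......
.......
.......
..##...
.#>##..
.####..
.......
.......
.......
k=14  .......
.......
.......
..##...
.####..
.#v##..
.......
.......
.......
k=15  .......
.......
.......
..##...
.####..
.#.>#..
.......
.......
.......
k=16  .......
.......
.......
..##...
.##^#..
.#..#..
.......
.......
.......
k=17  .......
.......
.......
..##...
.#<.#..
.#..#..
.......
.......
.......
k=18  .......
.......
.......
..##...
.#..#..
.#v.#..
.......
.......
.......
k=19  .......
.......
.......
..##...
.#..#..
.<#.#..
.......
.......
.......
k=20  .......
.......
.......
..##...
.#..#..
..#.#..
.v.....
.......
.......
k=21  .......
.......
.......
..##...
.#..#..
..#.#..
<#.....
.......
.......
k=22  .......
.......
.......
..##...
.#..#..
^.#.#..
##.....
.......
.......
k=23  .......
.......
.......
..##...
.#..#..
#>#.#..
##.....
.......
.......
k=24  .......
.......
.......
..##...
.#..#..
###.#..
#v.....
.......
.......
k=25  .......
.......
.......
..##...
.#..#..
###.#..
#.>....
.......
.......
k=26  .......
.......
.......
..##...
.#..#..
###.#..
#.#....
..v....
.......
k=27  .......
.......
.......
..##...
.#..#..
###.#..
#.#....
.<#....
.......

west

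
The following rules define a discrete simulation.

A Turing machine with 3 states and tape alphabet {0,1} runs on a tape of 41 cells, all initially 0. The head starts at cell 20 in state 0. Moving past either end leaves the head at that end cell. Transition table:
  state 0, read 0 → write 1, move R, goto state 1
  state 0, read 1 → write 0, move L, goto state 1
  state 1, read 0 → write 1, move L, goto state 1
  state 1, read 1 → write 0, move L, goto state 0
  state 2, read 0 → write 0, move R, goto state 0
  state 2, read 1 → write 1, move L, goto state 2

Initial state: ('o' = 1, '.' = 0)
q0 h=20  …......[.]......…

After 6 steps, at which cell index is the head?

18

gen 0: q0 h=20  …......[.]......…
gen 1: q1 h=21  ….....o[.]......…
gen 2: q1 h=20  …......[o]o.....…
gen 3: q0 h=19  …......[.].o....…
gen 4: q1 h=20  ….....o[.]o.....…
gen 5: q1 h=19  …......[o]oo....…
gen 6: q0 h=18  …......[.].oo...…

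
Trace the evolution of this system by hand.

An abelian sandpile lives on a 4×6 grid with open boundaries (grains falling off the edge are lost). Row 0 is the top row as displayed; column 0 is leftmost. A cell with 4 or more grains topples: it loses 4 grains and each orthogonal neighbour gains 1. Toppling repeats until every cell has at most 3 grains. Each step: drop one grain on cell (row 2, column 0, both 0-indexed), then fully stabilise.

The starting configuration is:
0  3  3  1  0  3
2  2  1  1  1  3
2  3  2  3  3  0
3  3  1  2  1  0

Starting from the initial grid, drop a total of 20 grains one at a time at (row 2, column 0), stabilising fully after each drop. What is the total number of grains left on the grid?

[0] 0  3  3  1  0  3
2  2  1  1  1  3
2  3  2  3  3  0
3  3  1  2  1  0
[1] 0  3  3  1  0  3
2  2  1  1  1  3
3  3  2  3  3  0
3  3  1  2  1  0
[2] 0  3  3  1  0  3
3  3  1  1  1  3
2  1  3  3  3  0
1  1  2  2  1  0
[3] 0  3  3  1  0  3
3  3  1  1  1  3
3  1  3  3  3  0
1  1  2  2  1  0
[4] 2  1  0  2  0  3
1  1  3  1  1  3
1  3  3  3  3  0
2  1  2  2  1  0
[5] 2  1  0  2  0  3
1  1  3  1  1  3
2  3  3  3  3  0
2  1  2  2  1  0
[6] 2  1  0  2  0  3
1  1  3  1  1  3
3  3  3  3  3  0
2  1  2  2  1  0
[7] 2  1  1  2  0  3
2  3  0  3  2  3
1  1  2  1  0  1
3  2  3  3  2  0
[8] 2  1  1  2  0  3
2  3  0  3  2  3
2  1  2  1  0  1
3  2  3  3  2  0
[9] 2  1  1  2  0  3
2  3  0  3  2  3
3  1  2  1  0  1
3  2  3  3  2  0
[10] 2  1  1  2  0  3
3  3  0  3  2  3
1  2  2  1  0  1
0  3  3  3  2  0
[11] 2  1  1  2  0  3
3  3  0  3  2  3
2  2  2  1  0  1
0  3  3  3  2  0
[12] 2  1  1  2  0  3
3  3  0  3  2  3
3  2  2  1  0  1
0  3  3  3  2  0
[13] 3  2  1  2  0  3
1  1  2  3  2  3
2  2  0  3  0  1
2  1  2  0  3  0
[14] 3  2  1  2  0  3
1  1  2  3  2  3
3  2  0  3  0  1
2  1  2  0  3  0
[15] 3  2  1  2  0  3
2  1  2  3  2  3
0  3  0  3  0  1
3  1  2  0  3  0
[16] 3  2  1  2  0  3
2  1  2  3  2  3
1  3  0  3  0  1
3  1  2  0  3  0
[17] 3  2  1  2  0  3
2  1  2  3  2  3
2  3  0  3  0  1
3  1  2  0  3  0
[18] 3  2  1  2  0  3
2  1  2  3  2  3
3  3  0  3  0  1
3  1  2  0  3  0
[19] 3  2  1  2  0  3
3  2  2  3  2  3
2  0  1  3  0  1
0  3  2  0  3  0
[20] 3  2  1  2  0  3
3  2  2  3  2  3
3  0  1  3  0  1
0  3  2  0  3  0

42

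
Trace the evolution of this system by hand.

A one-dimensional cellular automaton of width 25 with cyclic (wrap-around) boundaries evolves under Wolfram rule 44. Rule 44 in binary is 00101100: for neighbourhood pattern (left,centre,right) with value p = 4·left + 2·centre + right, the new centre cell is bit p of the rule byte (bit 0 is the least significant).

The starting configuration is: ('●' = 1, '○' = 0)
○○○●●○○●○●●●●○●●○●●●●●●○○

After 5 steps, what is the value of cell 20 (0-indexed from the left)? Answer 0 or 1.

0

step 0: ○○○●●○○●○●●●●○●●○●●●●●●○○
step 1: ○○○●○○○●●●○○○●●○●●○○○○○○○
step 2: ○○○●○○○●○○○○○●○●●○○○○○○○○
step 3: ○○○●○○○●○○○○○●●●○○○○○○○○○
step 4: ○○○●○○○●○○○○○●○○○○○○○○○○○
step 5: ○○○●○○○●○○○○○●○○○○○○○○○○○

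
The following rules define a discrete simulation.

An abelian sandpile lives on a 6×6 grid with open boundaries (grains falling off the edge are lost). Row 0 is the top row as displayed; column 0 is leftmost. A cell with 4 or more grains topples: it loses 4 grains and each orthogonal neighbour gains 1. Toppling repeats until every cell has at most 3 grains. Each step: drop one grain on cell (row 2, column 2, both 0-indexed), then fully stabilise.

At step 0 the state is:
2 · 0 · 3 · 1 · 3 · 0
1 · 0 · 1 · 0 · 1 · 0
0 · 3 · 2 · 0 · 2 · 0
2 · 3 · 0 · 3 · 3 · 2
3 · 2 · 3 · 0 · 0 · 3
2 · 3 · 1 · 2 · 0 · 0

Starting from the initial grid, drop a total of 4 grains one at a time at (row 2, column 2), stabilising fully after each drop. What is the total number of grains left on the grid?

gen 0: 2 · 0 · 3 · 1 · 3 · 0
1 · 0 · 1 · 0 · 1 · 0
0 · 3 · 2 · 0 · 2 · 0
2 · 3 · 0 · 3 · 3 · 2
3 · 2 · 3 · 0 · 0 · 3
2 · 3 · 1 · 2 · 0 · 0
gen 1: 2 · 0 · 3 · 1 · 3 · 0
1 · 0 · 1 · 0 · 1 · 0
0 · 3 · 3 · 0 · 2 · 0
2 · 3 · 0 · 3 · 3 · 2
3 · 2 · 3 · 0 · 0 · 3
2 · 3 · 1 · 2 · 0 · 0
gen 2: 2 · 0 · 3 · 1 · 3 · 0
1 · 1 · 2 · 0 · 1 · 0
1 · 1 · 1 · 1 · 2 · 0
3 · 0 · 2 · 3 · 3 · 2
3 · 3 · 3 · 0 · 0 · 3
2 · 3 · 1 · 2 · 0 · 0
gen 3: 2 · 0 · 3 · 1 · 3 · 0
1 · 1 · 2 · 0 · 1 · 0
1 · 1 · 2 · 1 · 2 · 0
3 · 0 · 2 · 3 · 3 · 2
3 · 3 · 3 · 0 · 0 · 3
2 · 3 · 1 · 2 · 0 · 0
gen 4: 2 · 0 · 3 · 1 · 3 · 0
1 · 1 · 2 · 0 · 1 · 0
1 · 1 · 3 · 1 · 2 · 0
3 · 0 · 2 · 3 · 3 · 2
3 · 3 · 3 · 0 · 0 · 3
2 · 3 · 1 · 2 · 0 · 0

55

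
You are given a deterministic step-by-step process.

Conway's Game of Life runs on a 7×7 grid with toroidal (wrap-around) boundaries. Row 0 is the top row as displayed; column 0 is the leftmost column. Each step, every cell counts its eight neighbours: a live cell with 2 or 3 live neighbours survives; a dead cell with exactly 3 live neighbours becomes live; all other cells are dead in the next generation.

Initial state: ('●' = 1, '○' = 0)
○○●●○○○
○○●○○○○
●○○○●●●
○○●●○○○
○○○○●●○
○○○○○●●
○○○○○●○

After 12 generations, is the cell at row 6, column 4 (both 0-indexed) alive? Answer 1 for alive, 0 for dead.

gen 0: ○○●●○○○
○○●○○○○
●○○○●●●
○○●●○○○
○○○○●●○
○○○○○●●
○○○○○●○
gen 1: ○○●●○○○
○●●○●●●
○●●○●●●
○○○●○○○
○○○●●●●
○○○○○○●
○○○○●●●
gen 2: ●●●○○○○
○○○○○○●
○●○○○○●
●○○○○○○
○○○●●●●
●○○●○○○
○○○●●●●
gen 3: ●●●●●○○
○○●○○○●
○○○○○○●
●○○○●○○
●○○●●●●
●○●○○○○
○○○●●●●
gen 4: ●●○○○○○
○○●○○●●
●○○○○●●
●○○●●○○
●○○●●●○
●●●○○○○
○○○○○●●
gen 5: ●●○○○○○
○○○○○●○
●●○●○○○
●●○●○○○
●○○○○●○
●●●●○○○
○○●○○○●
gen 6: ●●○○○○●
○○●○○○●
●●○○●○●
○○○○●○○
○○○●●○○
●○●●○○○
○○○●○○●
gen 7: ○●●○○●●
○○●○○○○
●●○●○○●
●○○○●○○
○○●○●○○
○○●○○○○
○○○●○○●
gen 8: ●●●●○●●
○○○●○●○
●●●●○○●
●○●○●●●
○●○○○○○
○○●○○○○
●●○●○●●
gen 9: ○○○●○○○
○○○○○●○
○○○○○○○
○○○○●●○
●●●●○●●
○○●○○○●
○○○●○●○
gen 10: ○○○○○○○
○○○○○○○
○○○○●●○
●●●●●●○
●●●●○○○
○○○○○○○
○○●●●○○
gen 11: ○○○●○○○
○○○○○○○
○●●○○●●
●○○○○●○
●○○○○○●
○○○○●○○
○○○●○○○
gen 12: ○○○○○○○
○○●○○○○
●●○○○●●
○○○○○●○
●○○○○●●
○○○○○○○
○○○●●○○

1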